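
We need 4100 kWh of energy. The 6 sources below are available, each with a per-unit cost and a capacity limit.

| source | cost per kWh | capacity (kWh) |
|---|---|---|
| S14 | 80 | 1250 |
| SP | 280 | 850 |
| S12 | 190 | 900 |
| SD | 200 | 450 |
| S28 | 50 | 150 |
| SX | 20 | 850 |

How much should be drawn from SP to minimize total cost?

Use sources in increasing cost order.
SX at 20: take all 850 kWh → 3250 still needed.
Take 150 from S28 at 50 → need 3100 more.
S14 (80): use full 1250 → 1850 kWh to go.
S12 at 190: take all 900 kWh → 950 still needed.
Take 450 from SD at 200 → need 500 more.
SP (280): take the remaining 500 → done.

500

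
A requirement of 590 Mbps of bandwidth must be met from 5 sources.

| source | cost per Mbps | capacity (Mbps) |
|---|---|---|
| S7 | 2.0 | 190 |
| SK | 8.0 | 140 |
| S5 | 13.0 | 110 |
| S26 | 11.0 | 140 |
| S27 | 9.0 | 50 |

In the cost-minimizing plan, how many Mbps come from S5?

Cheapest first:
S7 at 2.0: take all 190 Mbps → 400 still needed.
Take 140 from SK at 8.0 → need 260 more.
S27 (9.0): use full 50 → 210 Mbps to go.
S26 at 11.0: take all 140 Mbps → 70 still needed.
S5 at 13.0: take 70 of its 110 → requirement met.

70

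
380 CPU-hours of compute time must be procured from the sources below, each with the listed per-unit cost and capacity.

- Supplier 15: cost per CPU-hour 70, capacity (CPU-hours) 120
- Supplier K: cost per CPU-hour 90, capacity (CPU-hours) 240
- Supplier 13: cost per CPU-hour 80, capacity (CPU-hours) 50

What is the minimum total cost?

31300

Cheapest first:
Take 120 from Supplier 15 at 70 ; need 260 more.
Take 50 from Supplier 13 at 80 ; need 210 more.
Take 210 from Supplier K at 90 to finish.
Cost = 120×70 + 50×80 + 210×90 = 31300.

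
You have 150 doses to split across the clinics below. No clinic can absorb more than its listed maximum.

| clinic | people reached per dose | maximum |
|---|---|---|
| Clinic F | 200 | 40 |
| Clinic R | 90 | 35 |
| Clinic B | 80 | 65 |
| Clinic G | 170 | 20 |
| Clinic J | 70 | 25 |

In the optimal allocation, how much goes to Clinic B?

Rank by people reached per dose: Clinic F 200 > Clinic G 170 > Clinic R 90 > Clinic B 80 > Clinic J 70.
Clinic F: +40 to 40 (cap) → 110 left.
Clinic G takes 20 to reach its cap of 20 → 90 left.
Give Clinic R 35 to hit its cap of 35 → 55 left.
Clinic B: +55 (room for 65) → 55. Pool exhausted.

55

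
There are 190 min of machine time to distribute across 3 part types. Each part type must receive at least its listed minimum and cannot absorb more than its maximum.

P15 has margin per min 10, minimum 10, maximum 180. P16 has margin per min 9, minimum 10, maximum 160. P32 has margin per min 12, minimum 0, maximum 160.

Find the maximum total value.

2210

Meeting every minimum uses 10+10+0 = 20 min, leaving 170.
Order the part types by margin per min: P32 12 > P15 10 > P16 9.
P32: +160 to 160 (cap) ; 10 left.
P15: +10 (room for 170) → 20. Pool exhausted.
Total = 10×20 + 9×10 + 12×160 = 2210.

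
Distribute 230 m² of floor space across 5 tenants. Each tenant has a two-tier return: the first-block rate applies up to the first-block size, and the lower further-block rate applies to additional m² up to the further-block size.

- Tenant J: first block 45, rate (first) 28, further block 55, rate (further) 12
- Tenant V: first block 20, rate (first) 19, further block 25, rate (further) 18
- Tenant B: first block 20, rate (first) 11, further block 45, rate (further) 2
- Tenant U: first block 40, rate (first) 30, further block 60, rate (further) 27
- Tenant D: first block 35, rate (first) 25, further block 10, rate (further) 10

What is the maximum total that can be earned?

Treat each block as its own option and order by rate: Tenant U/first 30 > Tenant J/first 28 > Tenant U/second 27 > Tenant D/first 25 > Tenant V/first 19 > Tenant V/second 18 > Tenant J/second 12 > Tenant B/first 11 > Tenant D/second 10 > Tenant B/second 2.
Fill Tenant U first block (40 at 30) ; 190 left.
Tenant J first at 28: fill all 45 ; 145 left.
Tenant U/second (27): +60 ; 85 left.
Tenant D first at 25: fill all 35 ; 50 left.
Tenant V/first (19): +20 ; 30 left.
Tenant V/second (18): +25 ; 5 left.
5 remain; put them into Tenant J second at 12.
Total = 30×40 + 28×45 + 27×60 + 25×35 + 19×20 + 18×25 + 12×5 = 5845.

5845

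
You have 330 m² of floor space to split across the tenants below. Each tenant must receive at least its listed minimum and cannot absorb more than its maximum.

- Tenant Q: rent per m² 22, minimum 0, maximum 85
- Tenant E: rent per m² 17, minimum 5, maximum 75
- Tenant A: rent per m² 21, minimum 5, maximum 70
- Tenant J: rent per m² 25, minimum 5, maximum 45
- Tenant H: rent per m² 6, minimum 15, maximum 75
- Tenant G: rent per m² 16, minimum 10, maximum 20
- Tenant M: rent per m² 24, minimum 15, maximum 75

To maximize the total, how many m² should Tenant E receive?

Meeting every minimum uses 0+5+5+5+15+10+15 = 55 m², leaving 275.
Rank by rent per m²: Tenant J 25 > Tenant M 24 > Tenant Q 22 > Tenant A 21 > Tenant E 17 > Tenant G 16 > Tenant H 6.
Tenant J: +40 to 45 (cap) → 235 left.
Tenant M: +60 to 75 (cap) → 175 left.
Give Tenant Q 85 more to hit its cap of 85 → 90 left.
Tenant A: +65 to 70 (cap) → 25 left.
Only 25 left; Tenant E takes them to reach 30.

30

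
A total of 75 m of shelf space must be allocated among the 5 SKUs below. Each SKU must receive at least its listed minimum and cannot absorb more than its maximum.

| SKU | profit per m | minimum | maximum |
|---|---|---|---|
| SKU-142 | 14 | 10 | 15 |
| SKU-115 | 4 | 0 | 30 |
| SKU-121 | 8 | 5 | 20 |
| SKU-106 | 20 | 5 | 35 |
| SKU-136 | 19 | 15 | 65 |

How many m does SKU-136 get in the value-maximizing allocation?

25

Meeting every minimum uses 10+0+5+5+15 = 35 m, leaving 40.
Order the SKUs by profit per m: SKU-106 20 > SKU-136 19 > SKU-142 14 > SKU-121 8 > SKU-115 4.
SKU-106: +30 to 35 (cap) → 10 left.
SKU-136 has room for 50 more but only 10 remain, so it gets 25.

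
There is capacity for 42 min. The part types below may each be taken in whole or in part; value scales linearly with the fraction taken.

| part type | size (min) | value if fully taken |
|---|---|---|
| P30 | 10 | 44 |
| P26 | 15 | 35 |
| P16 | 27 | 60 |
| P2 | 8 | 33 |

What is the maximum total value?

132

Rank by value-to-size ratio: P30 44/10≈4.4, P2 33/8≈4.12, P26 35/15≈2.33, P16 60/27≈2.22.
Take all of P30 (10 min, value 44) — 32 min left.
All 8 min of P2 fit (value 33) — 24 remain.
All 15 min of P26 fit (value 35) — 9 remain.
9 min left: a 9/27 share of P16 gives 60×9/27 = 20.
Total value = 132.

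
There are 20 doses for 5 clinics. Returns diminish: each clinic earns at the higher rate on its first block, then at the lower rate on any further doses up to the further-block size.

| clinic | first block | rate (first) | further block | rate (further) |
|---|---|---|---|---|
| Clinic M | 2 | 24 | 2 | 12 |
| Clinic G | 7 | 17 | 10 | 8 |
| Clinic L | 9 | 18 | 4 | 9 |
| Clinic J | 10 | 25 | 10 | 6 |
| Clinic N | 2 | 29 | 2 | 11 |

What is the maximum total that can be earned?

464

Order all 10 blocks by rate: Clinic N/first 29 > Clinic J/first 25 > Clinic M/first 24 > Clinic L/first 18 > Clinic G/first 17 > Clinic M/second 12 > Clinic N/second 11 > Clinic L/second 9 > Clinic G/second 8 > Clinic J/second 6.
Clinic N first at 29: fill all 2 ; 18 left.
Fill Clinic J first block (10 at 25) ; 8 left.
Fill Clinic M first block (2 at 24) ; 6 left.
Clinic L/first: +6 of 9 at 18; pool empty.
Total = 29×2 + 25×10 + 24×2 + 18×6 = 464.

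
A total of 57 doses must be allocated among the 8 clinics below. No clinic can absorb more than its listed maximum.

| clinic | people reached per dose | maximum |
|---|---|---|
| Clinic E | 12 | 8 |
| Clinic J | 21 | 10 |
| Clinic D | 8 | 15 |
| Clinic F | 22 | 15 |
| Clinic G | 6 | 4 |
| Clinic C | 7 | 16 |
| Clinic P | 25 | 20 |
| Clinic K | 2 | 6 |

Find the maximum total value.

Highest people reached per dose first: Clinic P 25 > Clinic F 22 > Clinic J 21 > Clinic E 12 > Clinic D 8 > Clinic C 7 > Clinic G 6 > Clinic K 2.
Clinic P takes 20 to reach its cap of 20 ; 37 left.
Clinic F: +15 to 15 (cap) ; 22 left.
Clinic J: +10 to 10 (cap) ; 12 left.
Give Clinic E 8 to hit its cap of 8 ; 4 left.
Only 4 left; Clinic D takes them to reach 4.
Total = 12×8 + 21×10 + 8×4 + 22×15 + 25×20 = 1168.

1168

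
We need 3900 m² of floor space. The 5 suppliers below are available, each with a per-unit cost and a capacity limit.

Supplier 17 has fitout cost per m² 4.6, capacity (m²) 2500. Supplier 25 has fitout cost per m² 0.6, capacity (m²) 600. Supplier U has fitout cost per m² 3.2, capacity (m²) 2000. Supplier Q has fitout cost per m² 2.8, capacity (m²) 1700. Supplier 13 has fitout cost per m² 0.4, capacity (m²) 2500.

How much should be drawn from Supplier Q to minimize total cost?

800

Cheapest first:
Supplier 13 at 0.4: take all 2500 m² — 1400 still needed.
Supplier 25 (0.6): use full 600 — 800 m² to go.
Take 800 from Supplier Q at 2.8 to finish.
Supplier U, Supplier 17: unused.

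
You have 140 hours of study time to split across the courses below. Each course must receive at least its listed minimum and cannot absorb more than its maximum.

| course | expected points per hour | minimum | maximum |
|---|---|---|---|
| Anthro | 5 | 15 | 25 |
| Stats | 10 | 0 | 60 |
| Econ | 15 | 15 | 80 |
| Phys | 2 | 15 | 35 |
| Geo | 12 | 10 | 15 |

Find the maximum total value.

1635

Meeting every minimum uses 15+0+15+15+10 = 55 hours, leaving 85.
Order the courses by expected points per hour: Econ 15 > Geo 12 > Stats 10 > Anthro 5 > Phys 2.
Econ: +65 to 80 (cap) ; 20 left.
Geo: +5 to 15 (cap) ; 15 left.
Only 15 left; Stats takes them to reach 15.
Total = 5×15 + 10×15 + 15×80 + 2×15 + 12×15 = 1635.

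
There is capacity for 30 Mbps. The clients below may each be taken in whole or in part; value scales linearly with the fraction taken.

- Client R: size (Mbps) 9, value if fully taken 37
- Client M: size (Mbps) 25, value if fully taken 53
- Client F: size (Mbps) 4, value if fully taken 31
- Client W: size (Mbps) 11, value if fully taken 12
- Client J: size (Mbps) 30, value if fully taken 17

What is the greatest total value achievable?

104.04

Best value per unit of size first: Client F 31/4≈7.75, Client R 37/9≈4.11, Client M 53/25≈2.12, Client W 12/11≈1.09, Client J 17/30≈0.567.
All 4 Mbps of Client F fit (value 31) — 26 remain.
Client R: take in full, 9 Mbps for value 37 — 17 left.
Only 17 Mbps remain; take 17/25 of Client M for value 53×17/25 = 36.04.
Total value = 104.04.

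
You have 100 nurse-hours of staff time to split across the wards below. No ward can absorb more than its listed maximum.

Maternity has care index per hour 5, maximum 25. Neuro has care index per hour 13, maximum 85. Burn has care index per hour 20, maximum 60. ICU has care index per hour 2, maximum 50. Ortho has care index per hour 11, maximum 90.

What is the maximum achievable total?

Rank by care index per hour: Burn 20 > Neuro 13 > Ortho 11 > Maternity 5 > ICU 2.
Burn: +60 to 60 (cap) ; 40 left.
Only 40 left; Neuro takes them to reach 40.
Total = 13×40 + 20×60 = 1720.

1720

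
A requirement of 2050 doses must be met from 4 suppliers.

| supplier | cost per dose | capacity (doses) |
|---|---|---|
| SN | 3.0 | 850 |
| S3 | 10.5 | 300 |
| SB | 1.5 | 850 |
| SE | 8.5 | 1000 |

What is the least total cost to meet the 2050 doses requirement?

Fill from the cheapest supplier first.
SB (1.5): use full 850 → 1200 doses to go.
SN at 3.0: take all 850 doses → 350 still needed.
SE at 8.5: take 350 of its 1000 → requirement met.
S3: unused.
Cost = 850×1.5 + 850×3.0 + 350×8.5 = 6800.

6800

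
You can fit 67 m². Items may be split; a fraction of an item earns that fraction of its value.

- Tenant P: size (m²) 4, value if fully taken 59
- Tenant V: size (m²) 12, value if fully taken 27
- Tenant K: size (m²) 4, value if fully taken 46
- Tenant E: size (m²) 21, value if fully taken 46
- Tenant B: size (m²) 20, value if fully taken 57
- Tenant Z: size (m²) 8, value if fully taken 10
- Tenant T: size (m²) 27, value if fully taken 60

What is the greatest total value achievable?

249

Rank by value-to-size ratio: Tenant P 59/4≈14.8, Tenant K 46/4≈11.5, Tenant B 57/20≈2.85, Tenant V 27/12≈2.25, Tenant T 60/27≈2.22, Tenant E 46/21≈2.19, Tenant Z 10/8≈1.25.
Tenant P: take in full, 4 m² for value 59 ; 63 left.
All 4 m² of Tenant K fit (value 46) ; 59 remain.
Take all of Tenant B (20 m², value 57) ; 39 m² left.
Tenant V: take in full, 12 m² for value 27 ; 27 left.
Take all of Tenant T (27 m², value 60) ; 0 m² left.
Total value = 249.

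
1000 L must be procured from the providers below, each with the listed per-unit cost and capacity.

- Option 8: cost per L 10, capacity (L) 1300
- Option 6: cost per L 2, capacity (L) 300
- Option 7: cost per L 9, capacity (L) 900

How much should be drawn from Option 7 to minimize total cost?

Use providers in increasing cost order.
Option 6 at 2: take all 300 L → 700 still needed.
Option 7 (9): take the remaining 700 → done.
Option 8: unused.

700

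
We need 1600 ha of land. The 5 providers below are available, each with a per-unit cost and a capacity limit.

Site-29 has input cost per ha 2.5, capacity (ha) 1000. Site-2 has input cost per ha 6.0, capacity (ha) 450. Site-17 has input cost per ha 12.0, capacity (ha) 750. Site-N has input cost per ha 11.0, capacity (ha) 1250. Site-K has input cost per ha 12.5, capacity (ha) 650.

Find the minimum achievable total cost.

6850

Cheapest first:
Site-29 at 2.5: take all 1000 ha → 600 still needed.
Site-2 at 6.0: take all 450 ha → 150 still needed.
Site-N (11.0): take the remaining 150 → done.
Site-17, Site-K: unused.
Cost = 1000×2.5 + 450×6.0 + 150×11.0 = 6850.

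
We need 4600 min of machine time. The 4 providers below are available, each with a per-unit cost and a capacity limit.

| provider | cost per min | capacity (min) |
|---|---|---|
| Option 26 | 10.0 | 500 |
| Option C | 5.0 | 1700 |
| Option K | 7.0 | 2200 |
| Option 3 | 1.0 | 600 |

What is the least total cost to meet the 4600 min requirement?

Fill from the cheapest provider first.
Option 3 (1.0): use full 600 — 4000 min to go.
Option C at 5.0: take all 1700 min — 2300 still needed.
Option K at 7.0: take all 2200 min — 100 still needed.
Take 100 from Option 26 at 10.0 to finish.
Cost = 600×1.0 + 1700×5.0 + 2200×7.0 + 100×10.0 = 25500.

25500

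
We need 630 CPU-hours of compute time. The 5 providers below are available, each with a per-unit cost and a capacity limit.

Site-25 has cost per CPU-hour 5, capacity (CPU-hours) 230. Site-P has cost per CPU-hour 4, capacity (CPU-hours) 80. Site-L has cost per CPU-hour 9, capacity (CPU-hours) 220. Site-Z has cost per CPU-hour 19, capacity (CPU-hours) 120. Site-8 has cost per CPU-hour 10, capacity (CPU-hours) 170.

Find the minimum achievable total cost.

Fill from the cheapest provider first.
Site-P (4): use full 80 ; 550 CPU-hours to go.
Take 230 from Site-25 at 5 ; need 320 more.
Take 220 from Site-L at 9 ; need 100 more.
Take 100 from Site-8 at 10 to finish.
Site-Z: unused.
Cost = 80×4 + 230×5 + 220×9 + 100×10 = 4450.

4450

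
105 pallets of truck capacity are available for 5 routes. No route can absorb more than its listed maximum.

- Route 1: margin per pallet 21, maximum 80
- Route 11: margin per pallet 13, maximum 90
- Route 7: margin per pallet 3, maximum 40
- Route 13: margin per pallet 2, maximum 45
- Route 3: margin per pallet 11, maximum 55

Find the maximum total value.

2005

Highest margin per pallet first: Route 1 21 > Route 11 13 > Route 3 11 > Route 7 3 > Route 13 2.
Route 1: +80 to 80 (cap) → 25 left.
Only 25 left; Route 11 takes them to reach 25.
Total = 21×80 + 13×25 = 2005.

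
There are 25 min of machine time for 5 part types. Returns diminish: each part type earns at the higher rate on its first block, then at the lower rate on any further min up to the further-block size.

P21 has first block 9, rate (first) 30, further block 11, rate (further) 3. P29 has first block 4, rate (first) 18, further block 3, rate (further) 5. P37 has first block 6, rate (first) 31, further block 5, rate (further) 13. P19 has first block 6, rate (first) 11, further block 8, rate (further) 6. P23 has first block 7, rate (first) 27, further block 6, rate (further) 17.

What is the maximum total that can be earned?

Rank every tier by rate: P37/T1 31 > P21/T1 30 > P23/T1 27 > P29/T1 18 > P23/T2 17 > P37/T2 13 > P19/T1 11 > P19/T2 6 > P29/T2 5 > P21/T2 3.
P37/T1 (31): +6 → 19 left.
P21/T1 (30): +9 → 10 left.
Fill P23 T1 block (7 at 27) → 3 left.
3 remain; put them into P29 T1 at 18.
Total = 31×6 + 30×9 + 27×7 + 18×3 = 699.

699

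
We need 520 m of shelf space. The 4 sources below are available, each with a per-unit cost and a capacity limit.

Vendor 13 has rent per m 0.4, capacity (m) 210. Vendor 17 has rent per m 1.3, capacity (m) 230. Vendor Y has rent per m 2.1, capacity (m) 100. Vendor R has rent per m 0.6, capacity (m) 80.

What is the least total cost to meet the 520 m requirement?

431

Use sources in increasing cost order.
Take 210 from Vendor 13 at 0.4 ; need 310 more.
Vendor R (0.6): use full 80 ; 230 m to go.
Take 230 from Vendor 17 at 1.3 ; need 0 more.
Vendor Y: unused.
Cost = 210×0.4 + 80×0.6 + 230×1.3 = 431.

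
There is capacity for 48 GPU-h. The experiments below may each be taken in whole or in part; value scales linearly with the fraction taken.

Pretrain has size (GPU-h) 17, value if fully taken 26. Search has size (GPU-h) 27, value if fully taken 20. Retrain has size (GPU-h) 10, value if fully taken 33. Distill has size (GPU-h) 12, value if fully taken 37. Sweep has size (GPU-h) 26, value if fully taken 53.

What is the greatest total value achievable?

Rank by value-to-size ratio: Retrain 33/10≈3.3, Distill 37/12≈3.08, Sweep 53/26≈2.04, Pretrain 26/17≈1.53, Search 20/27≈0.741.
Take all of Retrain (10 GPU-h, value 33) ; 38 GPU-h left.
Distill: take in full, 12 GPU-h for value 37 ; 26 left.
Take all of Sweep (26 GPU-h, value 53) ; 0 GPU-h left.
Total value = 123.

123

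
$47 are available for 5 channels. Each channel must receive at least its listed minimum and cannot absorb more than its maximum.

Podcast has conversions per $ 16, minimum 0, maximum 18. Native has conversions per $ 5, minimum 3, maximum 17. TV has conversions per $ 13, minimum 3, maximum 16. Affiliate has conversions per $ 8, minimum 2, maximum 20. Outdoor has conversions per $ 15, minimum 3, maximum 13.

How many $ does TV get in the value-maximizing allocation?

11

Meeting every minimum uses 0+3+3+2+3 = 11 $, leaving 36.
Highest conversions per $ first: Podcast 16 > Outdoor 15 > TV 13 > Affiliate 8 > Native 5.
Give Podcast 18 more to hit its cap of 18 — 18 left.
Outdoor takes 10 more to reach its cap of 13 — 8 left.
TV has room for 13 more but only 8 remain, so it gets 11.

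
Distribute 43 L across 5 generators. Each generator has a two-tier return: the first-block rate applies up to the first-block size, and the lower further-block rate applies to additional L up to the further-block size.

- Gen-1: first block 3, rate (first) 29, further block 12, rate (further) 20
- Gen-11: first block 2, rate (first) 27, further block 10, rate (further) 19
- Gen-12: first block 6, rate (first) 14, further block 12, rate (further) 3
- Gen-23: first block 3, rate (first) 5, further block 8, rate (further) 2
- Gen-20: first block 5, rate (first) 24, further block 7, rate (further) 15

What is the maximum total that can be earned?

852

Order all 10 blocks by rate: Gen-1/first 29 > Gen-11/first 27 > Gen-20/first 24 > Gen-1/second 20 > Gen-11/second 19 > Gen-20/second 15 > Gen-12/first 14 > Gen-23/first 5 > Gen-12/second 3 > Gen-23/second 2.
Fill Gen-1 first block (3 at 29) → 40 left.
Fill Gen-11 first block (2 at 27) → 38 left.
Gen-20/first (24): +5 → 33 left.
Fill Gen-1 second block (12 at 20) → 21 left.
Fill Gen-11 second block (10 at 19) → 11 left.
Gen-20/second (15): +7 → 4 left.
Gen-12/first: +4 of 6 at 14; pool empty.
Total = 29×3 + 27×2 + 24×5 + 20×12 + 19×10 + 15×7 + 14×4 = 852.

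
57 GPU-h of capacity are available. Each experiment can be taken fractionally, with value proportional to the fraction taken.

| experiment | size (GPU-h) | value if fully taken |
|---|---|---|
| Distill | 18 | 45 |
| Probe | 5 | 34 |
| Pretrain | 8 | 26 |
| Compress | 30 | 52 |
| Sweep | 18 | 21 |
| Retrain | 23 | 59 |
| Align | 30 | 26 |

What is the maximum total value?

169.2

Rank by value-to-size ratio: Probe 34/5≈6.8, Pretrain 26/8≈3.25, Retrain 59/23≈2.57, Distill 45/18≈2.5, Compress 52/30≈1.73, Sweep 21/18≈1.17, Align 26/30≈0.867.
All 5 GPU-h of Probe fit (value 34) ; 52 remain.
Pretrain: take in full, 8 GPU-h for value 26 ; 44 left.
Take all of Retrain (23 GPU-h, value 59) ; 21 GPU-h left.
All 18 GPU-h of Distill fit (value 45) ; 3 remain.
Fill the last 3 GPU-h with part of Compress: 3/30 of it earns 5.2.
Total value = 169.2.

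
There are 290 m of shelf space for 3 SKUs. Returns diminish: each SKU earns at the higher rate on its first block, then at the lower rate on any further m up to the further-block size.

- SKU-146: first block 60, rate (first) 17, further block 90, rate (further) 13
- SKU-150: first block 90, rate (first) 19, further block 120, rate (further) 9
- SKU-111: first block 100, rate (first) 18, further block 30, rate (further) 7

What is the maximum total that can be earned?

5050

Rank every tier by rate: SKU-150/first 19 > SKU-111/first 18 > SKU-146/first 17 > SKU-146/second 13 > SKU-150/second 9 > SKU-111/second 7.
Fill SKU-150 first block (90 at 19) ; 200 left.
Fill SKU-111 first block (100 at 18) ; 100 left.
Fill SKU-146 first block (60 at 17) ; 40 left.
SKU-146/second: +40 of 90 at 13; pool empty.
Total = 19×90 + 18×100 + 17×60 + 13×40 = 5050.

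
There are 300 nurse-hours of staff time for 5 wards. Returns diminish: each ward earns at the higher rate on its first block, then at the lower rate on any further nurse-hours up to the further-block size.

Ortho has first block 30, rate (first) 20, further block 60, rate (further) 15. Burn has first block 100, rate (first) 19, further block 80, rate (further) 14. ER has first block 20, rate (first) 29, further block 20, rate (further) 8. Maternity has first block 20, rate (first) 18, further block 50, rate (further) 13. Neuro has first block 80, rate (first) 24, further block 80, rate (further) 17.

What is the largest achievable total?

Rank every tier by rate: ER/T1 29 > Neuro/T1 24 > Ortho/T1 20 > Burn/T1 19 > Maternity/T1 18 > Neuro/T2 17 > Ortho/T2 15 > Burn/T2 14 > Maternity/T2 13 > ER/T2 8.
ER/T1 (29): +20 ; 280 left.
Fill Neuro T1 block (80 at 24) ; 200 left.
Ortho T1 at 20: fill all 30 ; 170 left.
Burn T1 at 19: fill all 100 ; 70 left.
Maternity T1 at 18: fill all 20 ; 50 left.
50 remain; put them into Neuro T2 at 17.
Total = 29×20 + 24×80 + 20×30 + 19×100 + 18×20 + 17×50 = 6210.

6210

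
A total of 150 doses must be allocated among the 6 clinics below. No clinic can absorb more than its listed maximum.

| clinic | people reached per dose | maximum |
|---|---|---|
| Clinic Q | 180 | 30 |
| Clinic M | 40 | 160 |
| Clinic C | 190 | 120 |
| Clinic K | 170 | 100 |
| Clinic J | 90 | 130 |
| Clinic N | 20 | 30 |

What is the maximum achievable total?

Rank by people reached per dose: Clinic C 190 > Clinic Q 180 > Clinic K 170 > Clinic J 90 > Clinic M 40 > Clinic N 20.
Give Clinic C 120 to hit its cap of 120 → 30 left.
Clinic Q: +30 to 30 (cap) → 0 left.
Total = 180×30 + 190×120 = 28200.

28200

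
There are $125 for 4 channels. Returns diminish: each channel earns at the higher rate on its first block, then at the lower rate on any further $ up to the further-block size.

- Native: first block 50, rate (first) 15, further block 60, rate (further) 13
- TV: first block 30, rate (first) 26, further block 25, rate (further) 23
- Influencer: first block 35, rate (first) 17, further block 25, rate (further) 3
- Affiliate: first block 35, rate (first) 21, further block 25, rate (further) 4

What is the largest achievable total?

2685

Treat each block as its own option and order by rate: TV/first 26 > TV/second 23 > Affiliate/first 21 > Influencer/first 17 > Native/first 15 > Native/second 13 > Affiliate/second 4 > Influencer/second 3.
TV first at 26: fill all 30 ; 95 left.
TV/second (23): +25 ; 70 left.
Affiliate/first (21): +35 ; 35 left.
Influencer first at 17: fill all 35 ; 0 left.
Total = 26×30 + 23×25 + 21×35 + 17×35 = 2685.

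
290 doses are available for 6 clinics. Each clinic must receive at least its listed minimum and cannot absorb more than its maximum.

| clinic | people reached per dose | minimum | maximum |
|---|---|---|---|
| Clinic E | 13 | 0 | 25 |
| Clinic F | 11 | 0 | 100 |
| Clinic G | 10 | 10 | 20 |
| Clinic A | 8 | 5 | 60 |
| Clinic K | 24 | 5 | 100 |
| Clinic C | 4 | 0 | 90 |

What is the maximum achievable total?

4385

Meeting every minimum uses 0+0+10+5+5+0 = 20 doses, leaving 270.
Highest people reached per dose first: Clinic K 24 > Clinic E 13 > Clinic F 11 > Clinic G 10 > Clinic A 8 > Clinic C 4.
Give Clinic K 95 more to hit its cap of 100 — 175 left.
Clinic E takes 25 more to reach its cap of 25 — 150 left.
Clinic F takes 100 more to reach its cap of 100 — 50 left.
Give Clinic G 10 more to hit its cap of 20 — 40 left.
Clinic A has room for 55 more but only 40 remain, so it gets 45.
Total = 13×25 + 11×100 + 10×20 + 8×45 + 24×100 = 4385.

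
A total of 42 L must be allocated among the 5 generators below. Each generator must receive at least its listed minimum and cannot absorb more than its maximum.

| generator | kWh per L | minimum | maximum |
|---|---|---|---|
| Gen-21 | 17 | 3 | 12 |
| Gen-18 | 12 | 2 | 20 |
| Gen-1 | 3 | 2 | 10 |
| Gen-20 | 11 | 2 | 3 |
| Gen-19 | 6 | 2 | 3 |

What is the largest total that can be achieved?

Meeting every minimum uses 3+2+2+2+2 = 11 L, leaving 31.
Order the generators by kWh per L: Gen-21 17 > Gen-18 12 > Gen-20 11 > Gen-19 6 > Gen-1 3.
Gen-21 takes 9 more to reach its cap of 12 ; 22 left.
Gen-18 takes 18 more to reach its cap of 20 ; 4 left.
Give Gen-20 1 more to hit its cap of 3 ; 3 left.
Gen-19 takes 1 more to reach its cap of 3 ; 2 left.
Gen-1: +2 (room for 8) → 4. Pool exhausted.
Total = 17×12 + 12×20 + 3×4 + 11×3 + 6×3 = 507.

507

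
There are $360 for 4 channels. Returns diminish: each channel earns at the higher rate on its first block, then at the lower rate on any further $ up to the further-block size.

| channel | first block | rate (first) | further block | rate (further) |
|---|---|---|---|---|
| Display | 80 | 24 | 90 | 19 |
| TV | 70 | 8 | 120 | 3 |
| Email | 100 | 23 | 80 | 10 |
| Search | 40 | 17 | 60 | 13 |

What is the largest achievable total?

Order all 8 blocks by rate: Display/tier1 24 > Email/tier1 23 > Display/tier2 19 > Search/tier1 17 > Search/tier2 13 > Email/tier2 10 > TV/tier1 8 > TV/tier2 3.
Fill Display tier1 block (80 at 24) ; 280 left.
Email tier1 at 23: fill all 100 ; 180 left.
Fill Display tier2 block (90 at 19) ; 90 left.
Search tier1 at 17: fill all 40 ; 50 left.
Search tier2 at 13: only 50 left, fill 50.
Total = 24×80 + 23×100 + 19×90 + 17×40 + 13×50 = 7260.

7260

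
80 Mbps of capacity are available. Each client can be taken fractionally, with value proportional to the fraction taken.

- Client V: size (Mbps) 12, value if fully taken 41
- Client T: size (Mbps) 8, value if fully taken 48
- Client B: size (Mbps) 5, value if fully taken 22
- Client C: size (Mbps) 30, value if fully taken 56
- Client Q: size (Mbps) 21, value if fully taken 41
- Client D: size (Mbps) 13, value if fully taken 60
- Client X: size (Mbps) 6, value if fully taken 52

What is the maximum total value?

292

Sort by value density: Client X 52/6≈8.67, Client T 48/8≈6, Client D 60/13≈4.62, Client B 22/5≈4.4, Client V 41/12≈3.42, Client Q 41/21≈1.95, Client C 56/30≈1.87.
Take all of Client X (6 Mbps, value 52) — 74 Mbps left.
Client T: take in full, 8 Mbps for value 48 — 66 left.
All 13 Mbps of Client D fit (value 60) — 53 remain.
All 5 Mbps of Client B fit (value 22) — 48 remain.
All 12 Mbps of Client V fit (value 41) — 36 remain.
All 21 Mbps of Client Q fit (value 41) — 15 remain.
15 Mbps left: a 15/30 share of Client C gives 56×15/30 = 28.
Total value = 292.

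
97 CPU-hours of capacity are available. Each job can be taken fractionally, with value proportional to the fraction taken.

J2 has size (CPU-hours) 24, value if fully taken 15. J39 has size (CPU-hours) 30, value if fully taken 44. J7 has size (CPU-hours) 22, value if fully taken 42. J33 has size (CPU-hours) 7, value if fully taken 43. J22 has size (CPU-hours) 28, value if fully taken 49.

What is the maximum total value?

184.25

Rank by value-to-size ratio: J33 43/7≈6.14, J7 42/22≈1.91, J22 49/28≈1.75, J39 44/30≈1.47, J2 15/24≈0.625.
All 7 CPU-hours of J33 fit (value 43) → 90 remain.
J7: take in full, 22 CPU-hours for value 42 → 68 left.
All 28 CPU-hours of J22 fit (value 49) → 40 remain.
All 30 CPU-hours of J39 fit (value 44) → 10 remain.
10 CPU-hours left: a 10/24 share of J2 gives 15×10/24 = 6.25.
Total value = 184.25.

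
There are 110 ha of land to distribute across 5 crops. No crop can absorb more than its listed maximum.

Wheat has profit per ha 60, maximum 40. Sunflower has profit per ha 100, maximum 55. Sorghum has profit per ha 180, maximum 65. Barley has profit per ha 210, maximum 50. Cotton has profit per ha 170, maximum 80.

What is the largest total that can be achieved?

Order the crops by profit per ha: Barley 210 > Sorghum 180 > Cotton 170 > Sunflower 100 > Wheat 60.
Barley takes 50 to reach its cap of 50 → 60 left.
Sorghum: +60 (room for 65) → 60. Pool exhausted.
Total = 180×60 + 210×50 = 21300.

21300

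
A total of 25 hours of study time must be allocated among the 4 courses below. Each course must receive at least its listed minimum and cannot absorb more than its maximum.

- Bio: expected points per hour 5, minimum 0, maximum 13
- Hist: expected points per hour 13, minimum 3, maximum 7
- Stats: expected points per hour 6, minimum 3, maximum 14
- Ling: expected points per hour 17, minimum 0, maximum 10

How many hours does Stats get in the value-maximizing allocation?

Meeting every minimum uses 0+3+3+0 = 6 hours, leaving 19.
Order the courses by expected points per hour: Ling 17 > Hist 13 > Stats 6 > Bio 5.
Ling takes 10 more to reach its cap of 10 — 9 left.
Hist takes 4 more to reach its cap of 7 — 5 left.
Only 5 left; Stats takes them to reach 8.

8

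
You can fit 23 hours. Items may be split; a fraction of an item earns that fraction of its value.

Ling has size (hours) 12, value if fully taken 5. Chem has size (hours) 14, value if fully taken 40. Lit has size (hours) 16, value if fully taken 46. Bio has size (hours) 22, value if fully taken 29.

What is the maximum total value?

Best value per unit of size first: Lit 46/16≈2.88, Chem 40/14≈2.86, Bio 29/22≈1.32, Ling 5/12≈0.417.
Lit: take in full, 16 hours for value 46 ; 7 left.
7 hours left: a 7/14 share of Chem gives 40×7/14 = 20.
Total value = 66.

66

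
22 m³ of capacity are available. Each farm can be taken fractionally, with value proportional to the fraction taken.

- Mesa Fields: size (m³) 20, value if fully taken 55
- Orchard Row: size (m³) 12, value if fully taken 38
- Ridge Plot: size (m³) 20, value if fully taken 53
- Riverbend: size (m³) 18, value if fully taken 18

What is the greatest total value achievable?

Best value per unit of size first: Orchard Row 38/12≈3.17, Mesa Fields 55/20≈2.75, Ridge Plot 53/20≈2.65, Riverbend 18/18≈1.
Orchard Row: take in full, 12 m³ for value 38 → 10 left.
Only 10 m³ remain; take 10/20 of Mesa Fields for value 55×10/20 = 27.5.
Total value = 65.5.

65.5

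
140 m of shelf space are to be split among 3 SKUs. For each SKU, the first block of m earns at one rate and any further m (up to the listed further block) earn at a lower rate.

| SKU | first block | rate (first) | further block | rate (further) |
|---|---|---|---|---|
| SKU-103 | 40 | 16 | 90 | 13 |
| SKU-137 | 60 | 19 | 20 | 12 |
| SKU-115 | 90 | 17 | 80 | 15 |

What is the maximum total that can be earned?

Rank every tier by rate: SKU-137/T1 19 > SKU-115/T1 17 > SKU-103/T1 16 > SKU-115/T2 15 > SKU-103/T2 13 > SKU-137/T2 12.
SKU-137/T1 (19): +60 — 80 left.
SKU-115/T1: +80 of 90 at 17; pool empty.
Total = 19×60 + 17×80 = 2500.

2500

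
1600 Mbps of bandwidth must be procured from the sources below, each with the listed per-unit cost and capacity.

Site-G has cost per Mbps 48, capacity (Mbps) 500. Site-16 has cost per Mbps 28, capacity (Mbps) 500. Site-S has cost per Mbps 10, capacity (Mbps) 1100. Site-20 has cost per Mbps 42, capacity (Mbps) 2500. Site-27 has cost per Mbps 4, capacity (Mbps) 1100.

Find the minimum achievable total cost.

Use sources in increasing cost order.
Site-27 at 4: take all 1100 Mbps → 500 still needed.
Site-S at 10: take 500 of its 1100 → requirement met.
Site-16, Site-20, Site-G: unused.
Cost = 1100×4 + 500×10 = 9400.

9400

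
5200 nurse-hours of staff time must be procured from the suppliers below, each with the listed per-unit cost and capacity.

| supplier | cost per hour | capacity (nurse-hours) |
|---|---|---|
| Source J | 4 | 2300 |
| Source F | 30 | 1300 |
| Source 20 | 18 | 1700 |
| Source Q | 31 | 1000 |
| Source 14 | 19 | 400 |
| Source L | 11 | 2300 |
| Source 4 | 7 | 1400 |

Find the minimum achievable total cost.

Cheapest first:
Take 2300 from Source J at 4 ; need 2900 more.
Source 4 (7): use full 1400 ; 1500 nurse-hours to go.
Source L (11): take the remaining 1500 ; done.
Source 20, Source 14, Source F, Source Q: unused.
Cost = 2300×4 + 1400×7 + 1500×11 = 35500.

35500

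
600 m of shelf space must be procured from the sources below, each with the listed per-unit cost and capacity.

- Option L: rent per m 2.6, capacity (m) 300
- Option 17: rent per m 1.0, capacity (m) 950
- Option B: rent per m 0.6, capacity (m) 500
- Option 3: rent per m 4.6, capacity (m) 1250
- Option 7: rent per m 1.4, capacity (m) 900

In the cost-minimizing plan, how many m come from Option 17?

100

Use sources in increasing cost order.
Take 500 from Option B at 0.6 ; need 100 more.
Take 100 from Option 17 at 1.0 to finish.
Option 7, Option L, Option 3: unused.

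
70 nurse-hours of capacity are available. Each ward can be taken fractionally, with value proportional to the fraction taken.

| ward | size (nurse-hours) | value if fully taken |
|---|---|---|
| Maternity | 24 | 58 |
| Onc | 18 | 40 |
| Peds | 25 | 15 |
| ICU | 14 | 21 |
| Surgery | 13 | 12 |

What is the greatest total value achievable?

Rank by value-to-size ratio: Maternity 58/24≈2.42, Onc 40/18≈2.22, ICU 21/14≈1.5, Surgery 12/13≈0.923, Peds 15/25≈0.6.
Maternity: take in full, 24 nurse-hours for value 58 — 46 left.
Take all of Onc (18 nurse-hours, value 40) — 28 nurse-hours left.
All 14 nurse-hours of ICU fit (value 21) — 14 remain.
All 13 nurse-hours of Surgery fit (value 12) — 1 remain.
Fill the last 1 nurse-hours with part of Peds: 1/25 of it earns 0.6.
Total value = 131.6.

131.6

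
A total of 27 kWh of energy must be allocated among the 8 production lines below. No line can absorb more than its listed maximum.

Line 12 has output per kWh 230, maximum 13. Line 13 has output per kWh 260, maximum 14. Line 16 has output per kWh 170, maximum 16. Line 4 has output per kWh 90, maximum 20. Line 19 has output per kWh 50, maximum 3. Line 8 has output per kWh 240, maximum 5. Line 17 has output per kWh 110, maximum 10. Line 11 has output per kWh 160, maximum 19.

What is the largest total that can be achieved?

6680

Rank by output per kWh: Line 13 260 > Line 8 240 > Line 12 230 > Line 16 170 > Line 11 160 > Line 17 110 > Line 4 90 > Line 19 50.
Give Line 13 14 to hit its cap of 14 → 13 left.
Line 8 takes 5 to reach its cap of 5 → 8 left.
Line 12 has room for 13 but only 8 remain, so it gets 8.
Total = 230×8 + 260×14 + 240×5 = 6680.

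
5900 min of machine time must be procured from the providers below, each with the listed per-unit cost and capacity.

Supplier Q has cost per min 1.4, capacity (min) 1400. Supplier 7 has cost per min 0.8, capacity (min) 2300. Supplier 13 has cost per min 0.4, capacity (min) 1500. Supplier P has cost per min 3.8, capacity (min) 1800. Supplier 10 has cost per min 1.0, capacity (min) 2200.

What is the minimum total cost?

Use providers in increasing cost order.
Take 1500 from Supplier 13 at 0.4 — need 4400 more.
Supplier 7 (0.8): use full 2300 — 2100 min to go.
Supplier 10 (1.0): take the remaining 2100 — done.
Supplier Q, Supplier P: unused.
Cost = 1500×0.4 + 2300×0.8 + 2100×1.0 = 4540.

4540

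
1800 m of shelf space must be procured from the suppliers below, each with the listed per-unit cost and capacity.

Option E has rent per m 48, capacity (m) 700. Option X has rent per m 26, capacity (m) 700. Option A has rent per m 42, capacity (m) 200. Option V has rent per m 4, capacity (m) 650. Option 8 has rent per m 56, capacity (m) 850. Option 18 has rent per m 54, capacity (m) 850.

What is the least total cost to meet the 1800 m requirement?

Fill from the cheapest supplier first.
Option V (4): use full 650 → 1150 m to go.
Take 700 from Option X at 26 → need 450 more.
Take 200 from Option A at 42 → need 250 more.
Option E (48): take the remaining 250 → done.
Option 18, Option 8: unused.
Cost = 650×4 + 700×26 + 200×42 + 250×48 = 41200.

41200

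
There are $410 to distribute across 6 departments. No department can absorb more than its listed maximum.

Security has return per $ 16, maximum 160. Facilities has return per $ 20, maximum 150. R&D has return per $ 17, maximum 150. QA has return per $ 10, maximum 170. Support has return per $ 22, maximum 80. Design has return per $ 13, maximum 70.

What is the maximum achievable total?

Rank by return per $: Support 22 > Facilities 20 > R&D 17 > Security 16 > Design 13 > QA 10.
Support: +80 to 80 (cap) — 330 left.
Facilities takes 150 to reach its cap of 150 — 180 left.
R&D takes 150 to reach its cap of 150 — 30 left.
Security: +30 (room for 160) → 30. Pool exhausted.
Total = 16×30 + 20×150 + 17×150 + 22×80 = 7790.

7790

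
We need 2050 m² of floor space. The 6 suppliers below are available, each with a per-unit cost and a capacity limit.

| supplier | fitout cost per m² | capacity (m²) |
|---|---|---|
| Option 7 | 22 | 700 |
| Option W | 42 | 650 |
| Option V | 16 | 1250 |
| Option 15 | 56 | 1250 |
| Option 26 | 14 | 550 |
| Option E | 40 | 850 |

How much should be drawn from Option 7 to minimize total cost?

250

Cheapest first:
Take 550 from Option 26 at 14 — need 1500 more.
Take 1250 from Option V at 16 — need 250 more.
Option 7 at 22: take 250 of its 700 — requirement met.
Option E, Option W, Option 15: unused.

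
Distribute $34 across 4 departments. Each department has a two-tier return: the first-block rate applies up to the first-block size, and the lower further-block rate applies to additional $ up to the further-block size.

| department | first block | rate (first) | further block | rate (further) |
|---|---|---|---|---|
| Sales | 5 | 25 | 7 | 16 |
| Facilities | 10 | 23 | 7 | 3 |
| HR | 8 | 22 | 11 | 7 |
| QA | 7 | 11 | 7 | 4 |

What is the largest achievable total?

Order all 8 blocks by rate: Sales/first 25 > Facilities/first 23 > HR/first 22 > Sales/second 16 > QA/first 11 > HR/second 7 > QA/second 4 > Facilities/second 3.
Sales/first (25): +5 ; 29 left.
Facilities first at 23: fill all 10 ; 19 left.
HR first at 22: fill all 8 ; 11 left.
Sales second at 16: fill all 7 ; 4 left.
QA/first: +4 of 7 at 11; pool empty.
Total = 25×5 + 23×10 + 22×8 + 16×7 + 11×4 = 687.

687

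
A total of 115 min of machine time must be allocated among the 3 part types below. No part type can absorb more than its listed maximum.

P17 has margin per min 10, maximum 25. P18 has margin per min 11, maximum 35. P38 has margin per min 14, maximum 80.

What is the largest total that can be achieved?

Highest margin per min first: P38 14 > P18 11 > P17 10.
Give P38 80 to hit its cap of 80 — 35 left.
Give P18 35 to hit its cap of 35 — 0 left.
Total = 11×35 + 14×80 = 1505.

1505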